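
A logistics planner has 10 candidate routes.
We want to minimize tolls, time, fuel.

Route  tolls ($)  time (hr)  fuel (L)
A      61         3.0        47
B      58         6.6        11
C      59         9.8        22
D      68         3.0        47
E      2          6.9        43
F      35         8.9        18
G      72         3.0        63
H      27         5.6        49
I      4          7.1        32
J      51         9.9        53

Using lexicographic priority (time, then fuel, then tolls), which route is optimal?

A

First minimize time: best is 3.0, kept {A, D, G}.
Then minimize fuel: best is 47, kept {A, D}.
Then minimize tolls: best is 61, kept {A}.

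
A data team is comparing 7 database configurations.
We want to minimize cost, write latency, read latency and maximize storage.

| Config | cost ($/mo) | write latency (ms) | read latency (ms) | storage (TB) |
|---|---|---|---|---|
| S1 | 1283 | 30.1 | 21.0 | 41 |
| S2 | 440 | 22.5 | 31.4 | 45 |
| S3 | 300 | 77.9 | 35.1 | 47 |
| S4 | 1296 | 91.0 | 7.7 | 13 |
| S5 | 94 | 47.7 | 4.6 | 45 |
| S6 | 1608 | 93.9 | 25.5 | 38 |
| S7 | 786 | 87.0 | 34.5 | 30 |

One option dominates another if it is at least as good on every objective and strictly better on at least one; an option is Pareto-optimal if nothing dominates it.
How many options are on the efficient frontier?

S1: not dominated.
S2: not dominated (best write latency).
S3: not dominated (best storage).
S4: dominated by S5 (cost 94≤1296, write latency 47.7≤91.0, read latency 4.6≤7.7, storage 45≥13).
S5: not dominated (best cost).
S6: dominated by S1 (cost 1283≤1608, write latency 30.1≤93.9, read latency 21.0≤25.5, storage 41≥38).
S7: dominated by S2 (cost 440≤786, write latency 22.5≤87.0, read latency 31.4≤34.5, storage 45≥30).
Pareto-optimal: S1, S2, S3, S5 → 4.

4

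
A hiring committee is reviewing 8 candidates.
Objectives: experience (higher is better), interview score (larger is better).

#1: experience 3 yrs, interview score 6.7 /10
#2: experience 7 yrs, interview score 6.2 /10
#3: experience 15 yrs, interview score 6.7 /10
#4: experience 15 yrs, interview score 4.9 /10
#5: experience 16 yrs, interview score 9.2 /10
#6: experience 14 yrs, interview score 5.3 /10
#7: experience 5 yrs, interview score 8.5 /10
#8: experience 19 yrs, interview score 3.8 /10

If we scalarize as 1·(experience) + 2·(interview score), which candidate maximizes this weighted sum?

#1: 1·3 + 2·6.7 = 16.4
#2: 1·7 + 2·6.2 = 19.4
#3: 1·15 + 2·6.7 = 28.4
#4: 1·15 + 2·4.9 = 24.8
#5: 1·16 + 2·9.2 = 34.4
#6: 1·14 + 2·5.3 = 24.6
#7: 1·5 + 2·8.5 = 22.0
#8: 1·19 + 2·3.8 = 26.6
Highest: #5 at 34.4.

#5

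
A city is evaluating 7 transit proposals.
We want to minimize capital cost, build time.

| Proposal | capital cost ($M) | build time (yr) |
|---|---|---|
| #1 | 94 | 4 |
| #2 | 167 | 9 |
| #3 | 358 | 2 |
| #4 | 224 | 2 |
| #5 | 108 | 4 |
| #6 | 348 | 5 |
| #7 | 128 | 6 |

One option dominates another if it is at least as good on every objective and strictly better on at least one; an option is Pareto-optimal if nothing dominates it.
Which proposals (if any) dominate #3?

#4: capital cost 224≤358, build time 2≤2 — dominates #3.
Others (#1, #2, #5, #6, #7) are each worse than #3 on at least one objective.

#4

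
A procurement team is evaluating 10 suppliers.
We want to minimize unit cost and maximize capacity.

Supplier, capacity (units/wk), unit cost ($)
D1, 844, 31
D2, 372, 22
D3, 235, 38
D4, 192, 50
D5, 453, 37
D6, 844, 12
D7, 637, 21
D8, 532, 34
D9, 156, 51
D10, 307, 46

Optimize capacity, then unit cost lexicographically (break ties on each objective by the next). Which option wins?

D6

First maximize capacity: best is 844, kept {D1, D6}.
Then minimize unit cost: best is 12, kept {D6}.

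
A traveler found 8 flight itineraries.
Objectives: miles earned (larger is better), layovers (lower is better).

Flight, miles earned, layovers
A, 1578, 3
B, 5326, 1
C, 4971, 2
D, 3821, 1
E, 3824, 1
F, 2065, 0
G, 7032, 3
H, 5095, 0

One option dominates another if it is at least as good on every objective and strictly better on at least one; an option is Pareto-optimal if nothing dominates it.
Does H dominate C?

H vs C: miles earned 5095≥4971, layovers 0≤2 — H is at least as good on every objective with at least one strict improvement.

Yes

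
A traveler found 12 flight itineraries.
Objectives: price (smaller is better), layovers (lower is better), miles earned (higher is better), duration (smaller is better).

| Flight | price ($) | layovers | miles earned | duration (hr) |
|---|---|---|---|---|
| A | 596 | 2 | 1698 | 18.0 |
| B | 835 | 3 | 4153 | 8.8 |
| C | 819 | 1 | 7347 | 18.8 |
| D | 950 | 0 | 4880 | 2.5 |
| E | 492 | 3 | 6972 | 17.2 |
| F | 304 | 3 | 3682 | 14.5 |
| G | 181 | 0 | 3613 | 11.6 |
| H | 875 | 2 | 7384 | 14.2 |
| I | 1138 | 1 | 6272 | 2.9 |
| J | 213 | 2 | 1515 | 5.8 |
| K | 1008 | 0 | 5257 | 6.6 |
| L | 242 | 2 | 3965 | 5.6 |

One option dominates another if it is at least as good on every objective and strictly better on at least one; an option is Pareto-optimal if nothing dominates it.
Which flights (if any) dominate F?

L: price 242≤304, layovers 2≤3, miles earned 3965≥3682, duration 5.6≤14.5 — dominates F.
Others (A, B, C, D, E, G, H, I, J, K) are each worse than F on at least one objective.

L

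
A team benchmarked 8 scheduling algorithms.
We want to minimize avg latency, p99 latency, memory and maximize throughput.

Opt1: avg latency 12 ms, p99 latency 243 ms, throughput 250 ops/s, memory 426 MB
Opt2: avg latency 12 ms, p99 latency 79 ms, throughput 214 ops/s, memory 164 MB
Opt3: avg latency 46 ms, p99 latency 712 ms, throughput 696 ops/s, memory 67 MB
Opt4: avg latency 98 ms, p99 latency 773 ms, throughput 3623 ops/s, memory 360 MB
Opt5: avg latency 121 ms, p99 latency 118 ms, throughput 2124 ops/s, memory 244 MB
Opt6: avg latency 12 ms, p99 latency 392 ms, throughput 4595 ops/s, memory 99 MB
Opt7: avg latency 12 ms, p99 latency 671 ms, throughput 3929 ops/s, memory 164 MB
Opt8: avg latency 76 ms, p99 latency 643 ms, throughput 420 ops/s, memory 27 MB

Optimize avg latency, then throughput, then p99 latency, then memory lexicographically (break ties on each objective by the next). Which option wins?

First minimize avg latency: best is 12, kept {Opt1, Opt2, Opt6, Opt7}.
Then maximize throughput: best is 4595, kept {Opt6}.

Opt6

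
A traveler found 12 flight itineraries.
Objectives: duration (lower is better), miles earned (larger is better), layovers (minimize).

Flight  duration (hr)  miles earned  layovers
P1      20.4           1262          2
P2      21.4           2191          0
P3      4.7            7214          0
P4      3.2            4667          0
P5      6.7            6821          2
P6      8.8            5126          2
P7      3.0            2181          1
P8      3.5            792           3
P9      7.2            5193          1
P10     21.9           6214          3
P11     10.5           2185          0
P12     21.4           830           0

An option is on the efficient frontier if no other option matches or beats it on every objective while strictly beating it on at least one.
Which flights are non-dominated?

P1: dominated by P3 (duration 4.7≤20.4, miles earned 7214≥1262, layovers 0≤2).
P2: dominated by P3 (duration 4.7≤21.4, miles earned 7214≥2191, layovers 0≤0).
P3: not dominated (best miles earned).
P4: not dominated.
P5: dominated by P3 (duration 4.7≤6.7, miles earned 7214≥6821, layovers 0≤2).
P6: dominated by P3 (duration 4.7≤8.8, miles earned 7214≥5126, layovers 0≤2).
P7: not dominated (best duration).
P8: dominated by P4 (duration 3.2≤3.5, miles earned 4667≥792, layovers 0≤3).
P9: dominated by P3 (duration 4.7≤7.2, miles earned 7214≥5193, layovers 0≤1).
P10: dominated by P3 (duration 4.7≤21.9, miles earned 7214≥6214, layovers 0≤3).
P11: dominated by P3 (duration 4.7≤10.5, miles earned 7214≥2185, layovers 0≤0).
P12: dominated by P2 (duration 21.4≤21.4, miles earned 2191≥830, layovers 0≤0).

P3, P4, P7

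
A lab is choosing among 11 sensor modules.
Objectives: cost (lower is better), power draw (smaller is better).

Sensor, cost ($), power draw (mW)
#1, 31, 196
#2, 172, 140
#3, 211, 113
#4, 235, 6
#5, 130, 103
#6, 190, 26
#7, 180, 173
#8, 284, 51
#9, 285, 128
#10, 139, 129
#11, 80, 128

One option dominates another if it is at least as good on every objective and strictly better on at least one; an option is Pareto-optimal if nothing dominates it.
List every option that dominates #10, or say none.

#5, #11

#5: cost 130≤139, power draw 103≤129 — dominates #10.
#11: cost 80≤139, power draw 128≤129 — dominates #10.
Others (#1, #2, #3, #4, #6, #7, #8, #9) are each worse than #10 on at least one objective.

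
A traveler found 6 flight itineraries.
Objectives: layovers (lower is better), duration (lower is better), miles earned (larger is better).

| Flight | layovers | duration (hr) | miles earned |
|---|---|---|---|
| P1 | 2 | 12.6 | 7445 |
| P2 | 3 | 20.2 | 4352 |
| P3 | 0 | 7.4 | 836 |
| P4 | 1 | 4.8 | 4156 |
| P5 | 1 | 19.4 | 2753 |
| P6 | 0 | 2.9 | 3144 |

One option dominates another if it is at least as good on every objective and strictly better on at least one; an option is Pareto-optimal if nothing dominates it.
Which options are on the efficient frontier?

P1, P4, P6

P1: not dominated (best miles earned).
P2: dominated by P1 (layovers 2≤3, duration 12.6≤20.2, miles earned 7445≥4352).
P3: dominated by P6 (layovers 0≤0, duration 2.9≤7.4, miles earned 3144≥836).
P4: not dominated.
P5: dominated by P4 (layovers 1≤1, duration 4.8≤19.4, miles earned 4156≥2753).
P6: not dominated (best duration).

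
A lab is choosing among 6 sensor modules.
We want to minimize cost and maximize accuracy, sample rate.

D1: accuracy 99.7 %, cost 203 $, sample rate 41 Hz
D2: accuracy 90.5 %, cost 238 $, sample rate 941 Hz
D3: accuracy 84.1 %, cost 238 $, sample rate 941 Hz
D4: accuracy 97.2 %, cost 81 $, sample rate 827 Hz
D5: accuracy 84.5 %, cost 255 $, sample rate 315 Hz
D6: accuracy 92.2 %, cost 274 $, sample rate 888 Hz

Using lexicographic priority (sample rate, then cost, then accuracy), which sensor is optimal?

First maximize sample rate: best is 941, kept {D2, D3}.
Then minimize cost: best is 238, kept {D2, D3}.
Then maximize accuracy: best is 90.5, kept {D2}.

D2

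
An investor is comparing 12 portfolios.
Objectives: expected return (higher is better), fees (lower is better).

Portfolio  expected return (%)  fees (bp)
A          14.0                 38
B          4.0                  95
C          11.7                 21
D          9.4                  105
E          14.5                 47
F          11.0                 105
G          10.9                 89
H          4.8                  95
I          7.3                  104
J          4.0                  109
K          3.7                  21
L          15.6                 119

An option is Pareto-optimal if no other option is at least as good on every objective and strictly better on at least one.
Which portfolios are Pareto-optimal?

A: not dominated.
B: dominated by A (expected return 14.0≥4.0, fees 38≤95).
C: not dominated.
D: dominated by A (expected return 14.0≥9.4, fees 38≤105).
E: not dominated.
F: dominated by A (expected return 14.0≥11.0, fees 38≤105).
G: dominated by A (expected return 14.0≥10.9, fees 38≤89).
H: dominated by A (expected return 14.0≥4.8, fees 38≤95).
I: dominated by A (expected return 14.0≥7.3, fees 38≤104).
J: dominated by A (expected return 14.0≥4.0, fees 38≤109).
K: dominated by C (expected return 11.7≥3.7, fees 21≤21).
L: not dominated (best expected return).

A, C, E, L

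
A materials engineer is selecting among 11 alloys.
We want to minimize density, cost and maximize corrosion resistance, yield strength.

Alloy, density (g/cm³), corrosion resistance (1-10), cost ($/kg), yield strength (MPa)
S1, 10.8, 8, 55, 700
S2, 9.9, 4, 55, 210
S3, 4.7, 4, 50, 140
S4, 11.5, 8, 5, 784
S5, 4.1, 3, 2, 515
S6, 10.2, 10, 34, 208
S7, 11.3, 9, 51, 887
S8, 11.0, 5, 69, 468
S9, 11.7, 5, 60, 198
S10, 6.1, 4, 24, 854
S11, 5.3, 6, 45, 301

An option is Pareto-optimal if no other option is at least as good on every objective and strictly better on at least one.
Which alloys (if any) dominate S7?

none

S1: worse on corrosion resistance (8 vs 9).
S2: worse on corrosion resistance (4 vs 9).
S3: worse on corrosion resistance (4 vs 9).
S4: worse on density (11.5 vs 11.3).
S5: worse on corrosion resistance (3 vs 9).
S6: worse on yield strength (208 vs 887).
S8: worse on corrosion resistance (5 vs 9).
S9: worse on density (11.7 vs 11.3).
S10: worse on corrosion resistance (4 vs 9).
S11: worse on corrosion resistance (6 vs 9).
No option dominates S7.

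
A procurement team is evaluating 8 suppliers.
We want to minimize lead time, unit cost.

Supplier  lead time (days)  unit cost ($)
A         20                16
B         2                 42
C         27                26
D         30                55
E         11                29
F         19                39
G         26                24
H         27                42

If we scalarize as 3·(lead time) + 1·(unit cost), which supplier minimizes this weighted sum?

B

A: 3·20 + 1·16 = 76
B: 3·2 + 1·42 = 48
C: 3·27 + 1·26 = 107
D: 3·30 + 1·55 = 145
E: 3·11 + 1·29 = 62
F: 3·19 + 1·39 = 96
G: 3·26 + 1·24 = 102
H: 3·27 + 1·42 = 123
Lowest: B at 48.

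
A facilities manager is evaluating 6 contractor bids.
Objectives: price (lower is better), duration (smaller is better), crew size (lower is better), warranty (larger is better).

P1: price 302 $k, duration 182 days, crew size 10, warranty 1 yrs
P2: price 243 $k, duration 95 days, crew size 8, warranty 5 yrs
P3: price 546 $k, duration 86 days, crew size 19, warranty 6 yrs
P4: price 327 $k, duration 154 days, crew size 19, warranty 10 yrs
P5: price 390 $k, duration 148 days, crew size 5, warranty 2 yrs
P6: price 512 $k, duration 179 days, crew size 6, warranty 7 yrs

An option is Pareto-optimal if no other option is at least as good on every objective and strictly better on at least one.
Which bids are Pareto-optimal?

P1: dominated by P2 (price 243≤302, duration 95≤182, crew size 8≤10, warranty 5≥1).
P2: not dominated (best price).
P3: not dominated (best duration).
P4: not dominated (best warranty).
P5: not dominated (best crew size).
P6: not dominated.

P2, P3, P4, P5, P6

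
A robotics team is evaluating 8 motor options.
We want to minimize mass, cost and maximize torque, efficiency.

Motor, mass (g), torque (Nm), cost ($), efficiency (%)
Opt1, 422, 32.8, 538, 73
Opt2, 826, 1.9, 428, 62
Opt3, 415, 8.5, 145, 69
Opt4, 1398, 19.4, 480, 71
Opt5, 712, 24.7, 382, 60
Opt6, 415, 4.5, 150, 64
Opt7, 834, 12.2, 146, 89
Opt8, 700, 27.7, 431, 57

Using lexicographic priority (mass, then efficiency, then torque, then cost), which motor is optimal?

First minimize mass: best is 415, kept {Opt3, Opt6}.
Then maximize efficiency: best is 69, kept {Opt3}.

Opt3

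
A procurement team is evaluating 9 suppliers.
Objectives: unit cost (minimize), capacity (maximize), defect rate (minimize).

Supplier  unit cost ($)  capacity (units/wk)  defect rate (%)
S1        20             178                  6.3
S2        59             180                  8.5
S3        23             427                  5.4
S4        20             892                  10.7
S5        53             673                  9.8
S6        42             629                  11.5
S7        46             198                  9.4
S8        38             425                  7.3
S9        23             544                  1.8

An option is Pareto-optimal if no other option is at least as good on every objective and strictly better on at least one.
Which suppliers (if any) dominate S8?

S3: unit cost 23≤38, capacity 427≥425, defect rate 5.4≤7.3 — dominates S8.
S9: unit cost 23≤38, capacity 544≥425, defect rate 1.8≤7.3 — dominates S8.
Others (S1, S2, S4, S5, S6, S7) are each worse than S8 on at least one objective.

S3, S9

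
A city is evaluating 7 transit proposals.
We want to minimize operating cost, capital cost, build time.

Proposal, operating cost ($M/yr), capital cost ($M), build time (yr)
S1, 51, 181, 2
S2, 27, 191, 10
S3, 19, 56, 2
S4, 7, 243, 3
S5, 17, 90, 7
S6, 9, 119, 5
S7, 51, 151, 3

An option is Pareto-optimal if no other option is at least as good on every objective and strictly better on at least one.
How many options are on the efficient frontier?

4

S1: dominated by S3 (operating cost 19≤51, capital cost 56≤181, build time 2≤2).
S2: dominated by S3 (operating cost 19≤27, capital cost 56≤191, build time 2≤10).
S3: not dominated (best capital cost).
S4: not dominated (best operating cost).
S5: not dominated.
S6: not dominated.
S7: dominated by S3 (operating cost 19≤51, capital cost 56≤151, build time 2≤3).
Pareto-optimal: S3, S4, S5, S6 → 4.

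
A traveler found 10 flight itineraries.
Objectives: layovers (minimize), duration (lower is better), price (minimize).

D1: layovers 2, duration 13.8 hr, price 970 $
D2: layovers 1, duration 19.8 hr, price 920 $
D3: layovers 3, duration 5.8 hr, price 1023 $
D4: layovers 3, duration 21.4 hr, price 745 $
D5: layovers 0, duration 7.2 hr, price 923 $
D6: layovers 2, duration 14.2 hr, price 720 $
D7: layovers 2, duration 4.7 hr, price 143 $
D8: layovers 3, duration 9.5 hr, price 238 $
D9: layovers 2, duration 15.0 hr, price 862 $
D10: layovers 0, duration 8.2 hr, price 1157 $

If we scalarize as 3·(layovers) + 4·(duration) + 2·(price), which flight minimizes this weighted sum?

D1: 3·2 + 4·13.8 + 2·970 = 2001.2
D2: 3·1 + 4·19.8 + 2·920 = 1922.2
D3: 3·3 + 4·5.8 + 2·1023 = 2078.2
D4: 3·3 + 4·21.4 + 2·745 = 1584.6
D5: 3·0 + 4·7.2 + 2·923 = 1874.8
D6: 3·2 + 4·14.2 + 2·720 = 1502.8
D7: 3·2 + 4·4.7 + 2·143 = 310.8
D8: 3·3 + 4·9.5 + 2·238 = 523.0
D9: 3·2 + 4·15.0 + 2·862 = 1790.0
D10: 3·0 + 4·8.2 + 2·1157 = 2346.8
Lowest: D7 at 310.8.

D7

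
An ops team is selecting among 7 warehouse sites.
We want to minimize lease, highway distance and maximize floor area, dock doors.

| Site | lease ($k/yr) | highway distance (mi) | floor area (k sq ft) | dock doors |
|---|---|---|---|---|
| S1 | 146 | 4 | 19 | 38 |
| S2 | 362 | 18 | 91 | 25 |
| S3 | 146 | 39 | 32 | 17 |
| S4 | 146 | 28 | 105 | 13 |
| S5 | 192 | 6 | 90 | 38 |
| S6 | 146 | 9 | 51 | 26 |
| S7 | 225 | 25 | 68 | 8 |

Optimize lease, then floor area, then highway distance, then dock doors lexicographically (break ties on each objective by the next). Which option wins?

First minimize lease: best is 146, kept {S1, S3, S4, S6}.
Then maximize floor area: best is 105, kept {S4}.

S4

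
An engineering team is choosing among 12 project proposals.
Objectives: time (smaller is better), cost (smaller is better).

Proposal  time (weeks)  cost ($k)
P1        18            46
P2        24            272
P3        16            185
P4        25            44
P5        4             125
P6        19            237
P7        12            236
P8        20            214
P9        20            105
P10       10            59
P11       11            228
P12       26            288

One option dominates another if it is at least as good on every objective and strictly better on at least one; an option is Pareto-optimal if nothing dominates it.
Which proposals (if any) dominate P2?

P1, P3, P5, P6, P7, P8, P9, P10, P11

P1: time 18≤24, cost 46≤272 — dominates P2.
P3: time 16≤24, cost 185≤272 — dominates P2.
P5: time 4≤24, cost 125≤272 — dominates P2.
P6: time 19≤24, cost 237≤272 — dominates P2.
P7: time 12≤24, cost 236≤272 — dominates P2.
P8: time 20≤24, cost 214≤272 — dominates P2.
P9: time 20≤24, cost 105≤272 — dominates P2.
P10: time 10≤24, cost 59≤272 — dominates P2.
P11: time 11≤24, cost 228≤272 — dominates P2.
Others (P4, P12) are each worse than P2 on at least one objective.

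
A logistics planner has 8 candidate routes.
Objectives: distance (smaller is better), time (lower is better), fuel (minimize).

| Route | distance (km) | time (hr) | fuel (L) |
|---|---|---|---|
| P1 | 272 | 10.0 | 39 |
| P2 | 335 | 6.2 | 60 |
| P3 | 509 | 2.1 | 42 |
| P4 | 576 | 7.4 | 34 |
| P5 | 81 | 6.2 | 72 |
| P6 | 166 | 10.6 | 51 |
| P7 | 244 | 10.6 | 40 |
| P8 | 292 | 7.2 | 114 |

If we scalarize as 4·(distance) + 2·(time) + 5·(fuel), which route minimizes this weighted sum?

P5

P1: 4·272 + 2·10.0 + 5·39 = 1303.0
P2: 4·335 + 2·6.2 + 5·60 = 1652.4
P3: 4·509 + 2·2.1 + 5·42 = 2250.2
P4: 4·576 + 2·7.4 + 5·34 = 2488.8
P5: 4·81 + 2·6.2 + 5·72 = 696.4
P6: 4·166 + 2·10.6 + 5·51 = 940.2
P7: 4·244 + 2·10.6 + 5·40 = 1197.2
P8: 4·292 + 2·7.2 + 5·114 = 1752.4
Lowest: P5 at 696.4.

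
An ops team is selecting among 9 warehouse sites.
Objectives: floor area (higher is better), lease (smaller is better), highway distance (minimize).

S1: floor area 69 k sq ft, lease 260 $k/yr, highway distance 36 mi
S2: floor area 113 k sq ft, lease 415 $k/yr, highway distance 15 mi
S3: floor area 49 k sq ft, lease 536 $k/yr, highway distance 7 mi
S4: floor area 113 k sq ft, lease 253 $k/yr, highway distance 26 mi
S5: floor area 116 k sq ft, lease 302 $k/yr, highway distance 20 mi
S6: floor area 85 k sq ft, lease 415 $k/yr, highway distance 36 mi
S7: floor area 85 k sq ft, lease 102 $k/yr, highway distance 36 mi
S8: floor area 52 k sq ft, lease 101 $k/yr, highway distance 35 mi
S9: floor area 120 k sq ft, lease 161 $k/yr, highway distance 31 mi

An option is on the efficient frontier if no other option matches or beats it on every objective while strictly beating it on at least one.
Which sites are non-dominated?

S2, S3, S4, S5, S7, S8, S9

S1: dominated by S4 (floor area 113≥69, lease 253≤260, highway distance 26≤36).
S2: not dominated.
S3: not dominated (best highway distance).
S4: not dominated.
S5: not dominated.
S6: dominated by S2 (floor area 113≥85, lease 415≤415, highway distance 15≤36).
S7: not dominated.
S8: not dominated (best lease).
S9: not dominated (best floor area).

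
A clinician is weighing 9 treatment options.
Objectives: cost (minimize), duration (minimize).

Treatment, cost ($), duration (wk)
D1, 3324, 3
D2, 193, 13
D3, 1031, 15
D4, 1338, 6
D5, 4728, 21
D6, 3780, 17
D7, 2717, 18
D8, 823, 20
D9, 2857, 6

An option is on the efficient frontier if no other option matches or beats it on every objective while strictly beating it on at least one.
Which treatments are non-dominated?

D1: not dominated (best duration).
D2: not dominated (best cost).
D3: dominated by D2 (cost 193≤1031, duration 13≤15).
D4: not dominated.
D5: dominated by D1 (cost 3324≤4728, duration 3≤21).
D6: dominated by D1 (cost 3324≤3780, duration 3≤17).
D7: dominated by D2 (cost 193≤2717, duration 13≤18).
D8: dominated by D2 (cost 193≤823, duration 13≤20).
D9: dominated by D4 (cost 1338≤2857, duration 6≤6).

D1, D2, D4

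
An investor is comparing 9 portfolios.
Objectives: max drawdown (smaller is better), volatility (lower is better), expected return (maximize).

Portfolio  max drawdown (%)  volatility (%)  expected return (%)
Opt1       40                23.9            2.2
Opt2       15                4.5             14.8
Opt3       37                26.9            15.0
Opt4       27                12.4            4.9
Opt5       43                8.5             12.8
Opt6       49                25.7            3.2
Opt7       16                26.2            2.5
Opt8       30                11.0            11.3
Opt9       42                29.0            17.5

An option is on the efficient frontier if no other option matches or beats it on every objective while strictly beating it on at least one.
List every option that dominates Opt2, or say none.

none

Opt1: worse on max drawdown (40 vs 15).
Opt3: worse on max drawdown (37 vs 15).
Opt4: worse on max drawdown (27 vs 15).
Opt5: worse on max drawdown (43 vs 15).
Opt6: worse on max drawdown (49 vs 15).
Opt7: worse on max drawdown (16 vs 15).
Opt8: worse on max drawdown (30 vs 15).
Opt9: worse on max drawdown (42 vs 15).
No option dominates Opt2.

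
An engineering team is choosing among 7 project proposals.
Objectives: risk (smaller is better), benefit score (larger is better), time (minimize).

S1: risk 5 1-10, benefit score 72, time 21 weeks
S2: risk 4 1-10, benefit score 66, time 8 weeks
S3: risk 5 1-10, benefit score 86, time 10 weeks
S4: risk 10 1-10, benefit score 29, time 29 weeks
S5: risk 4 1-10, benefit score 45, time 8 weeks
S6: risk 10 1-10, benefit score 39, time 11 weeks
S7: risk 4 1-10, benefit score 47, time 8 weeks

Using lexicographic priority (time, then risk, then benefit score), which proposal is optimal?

First minimize time: best is 8, kept {S2, S5, S7}.
Then minimize risk: best is 4, kept {S2, S5, S7}.
Then maximize benefit score: best is 66, kept {S2}.

S2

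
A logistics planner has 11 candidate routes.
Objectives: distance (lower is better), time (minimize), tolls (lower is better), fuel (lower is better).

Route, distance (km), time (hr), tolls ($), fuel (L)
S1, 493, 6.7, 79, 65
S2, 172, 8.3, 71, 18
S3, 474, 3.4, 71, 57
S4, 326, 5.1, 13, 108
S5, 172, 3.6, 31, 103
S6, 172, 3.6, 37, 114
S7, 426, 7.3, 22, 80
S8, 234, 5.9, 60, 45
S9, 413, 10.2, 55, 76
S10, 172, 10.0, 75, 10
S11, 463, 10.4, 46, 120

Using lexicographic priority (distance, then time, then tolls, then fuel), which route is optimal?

S5

First minimize distance: best is 172, kept {S2, S5, S6, S10}.
Then minimize time: best is 3.6, kept {S5, S6}.
Then minimize tolls: best is 31, kept {S5}.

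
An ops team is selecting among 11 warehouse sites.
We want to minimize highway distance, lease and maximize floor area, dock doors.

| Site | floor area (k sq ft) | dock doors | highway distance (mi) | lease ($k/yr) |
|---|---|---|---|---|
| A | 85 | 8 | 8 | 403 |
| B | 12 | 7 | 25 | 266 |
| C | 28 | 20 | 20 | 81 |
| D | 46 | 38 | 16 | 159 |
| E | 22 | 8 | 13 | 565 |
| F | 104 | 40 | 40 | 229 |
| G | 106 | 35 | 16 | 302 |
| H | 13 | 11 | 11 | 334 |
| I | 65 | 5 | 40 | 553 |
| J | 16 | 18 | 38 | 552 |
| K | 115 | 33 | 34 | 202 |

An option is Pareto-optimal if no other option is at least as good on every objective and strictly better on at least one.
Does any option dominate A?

B: worse on floor area (12 vs 85).
C: worse on floor area (28 vs 85).
D: worse on floor area (46 vs 85).
E: worse on floor area (22 vs 85).
F: worse on highway distance (40 vs 8).
G: worse on highway distance (16 vs 8).
H: worse on floor area (13 vs 85).
I: worse on floor area (65 vs 85).
J: worse on floor area (16 vs 85).
K: worse on highway distance (34 vs 8).
No option is at least as good as A on every objective and strictly better on one.

No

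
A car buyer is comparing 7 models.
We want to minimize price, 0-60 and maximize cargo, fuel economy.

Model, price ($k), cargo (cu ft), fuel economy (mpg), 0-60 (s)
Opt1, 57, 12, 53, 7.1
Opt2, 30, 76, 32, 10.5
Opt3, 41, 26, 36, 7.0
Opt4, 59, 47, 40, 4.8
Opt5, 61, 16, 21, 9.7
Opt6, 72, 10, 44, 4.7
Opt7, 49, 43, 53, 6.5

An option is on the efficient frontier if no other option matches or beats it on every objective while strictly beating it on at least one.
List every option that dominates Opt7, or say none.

Opt1: worse on price (57 vs 49).
Opt2: worse on fuel economy (32 vs 53).
Opt3: worse on cargo (26 vs 43).
Opt4: worse on price (59 vs 49).
Opt5: worse on price (61 vs 49).
Opt6: worse on price (72 vs 49).
No option dominates Opt7.

none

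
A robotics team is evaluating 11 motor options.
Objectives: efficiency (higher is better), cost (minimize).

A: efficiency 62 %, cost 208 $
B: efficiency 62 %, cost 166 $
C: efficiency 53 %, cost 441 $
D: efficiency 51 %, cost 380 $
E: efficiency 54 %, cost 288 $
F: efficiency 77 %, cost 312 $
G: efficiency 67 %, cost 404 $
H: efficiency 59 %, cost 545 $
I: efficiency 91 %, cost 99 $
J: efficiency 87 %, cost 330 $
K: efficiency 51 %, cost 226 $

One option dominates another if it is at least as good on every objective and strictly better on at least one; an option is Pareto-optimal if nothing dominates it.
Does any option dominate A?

B vs A: efficiency 62≥62, cost 166≤208 — B is at least as good on every objective and strictly better on at least one, so B dominates A.

Yes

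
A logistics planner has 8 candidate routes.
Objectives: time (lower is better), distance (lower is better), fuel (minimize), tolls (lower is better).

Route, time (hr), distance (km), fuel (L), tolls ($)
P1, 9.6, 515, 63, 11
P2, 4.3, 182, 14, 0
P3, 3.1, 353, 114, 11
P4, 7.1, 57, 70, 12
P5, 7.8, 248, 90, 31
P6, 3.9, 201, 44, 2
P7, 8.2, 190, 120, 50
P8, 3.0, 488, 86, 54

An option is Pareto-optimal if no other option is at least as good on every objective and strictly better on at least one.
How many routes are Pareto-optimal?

5

P1: dominated by P2 (time 4.3≤9.6, distance 182≤515, fuel 14≤63, tolls 0≤11).
P2: not dominated (best fuel).
P3: not dominated.
P4: not dominated (best distance).
P5: dominated by P2 (time 4.3≤7.8, distance 182≤248, fuel 14≤90, tolls 0≤31).
P6: not dominated.
P7: dominated by P2 (time 4.3≤8.2, distance 182≤190, fuel 14≤120, tolls 0≤50).
P8: not dominated (best time).
Pareto-optimal: P2, P3, P4, P6, P8 → 5.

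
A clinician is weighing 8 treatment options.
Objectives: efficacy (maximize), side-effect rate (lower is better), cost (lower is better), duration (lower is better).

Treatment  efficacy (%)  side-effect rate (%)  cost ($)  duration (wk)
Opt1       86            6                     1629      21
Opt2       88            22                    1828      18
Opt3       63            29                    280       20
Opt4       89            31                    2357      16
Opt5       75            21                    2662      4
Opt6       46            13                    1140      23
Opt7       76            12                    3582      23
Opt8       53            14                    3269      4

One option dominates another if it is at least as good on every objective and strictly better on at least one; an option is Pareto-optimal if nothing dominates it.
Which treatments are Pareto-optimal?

Opt1, Opt2, Opt3, Opt4, Opt5, Opt6, Opt8

Opt1: not dominated (best side-effect rate).
Opt2: not dominated.
Opt3: not dominated (best cost).
Opt4: not dominated (best efficacy).
Opt5: not dominated.
Opt6: not dominated.
Opt7: dominated by Opt1 (efficacy 86≥76, side-effect rate 6≤12, cost 1629≤3582, duration 21≤23).
Opt8: not dominated.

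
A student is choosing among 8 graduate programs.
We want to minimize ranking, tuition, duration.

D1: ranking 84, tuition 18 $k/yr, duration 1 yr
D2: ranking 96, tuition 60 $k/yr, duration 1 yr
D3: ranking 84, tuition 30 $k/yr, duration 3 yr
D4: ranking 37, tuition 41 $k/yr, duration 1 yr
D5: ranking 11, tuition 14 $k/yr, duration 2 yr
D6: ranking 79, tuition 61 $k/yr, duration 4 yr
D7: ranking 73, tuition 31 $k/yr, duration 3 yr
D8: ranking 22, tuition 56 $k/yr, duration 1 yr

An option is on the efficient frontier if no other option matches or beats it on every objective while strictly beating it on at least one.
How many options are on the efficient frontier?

4

D1: not dominated.
D2: dominated by D1 (ranking 84≤96, tuition 18≤60, duration 1≤1).
D3: dominated by D1 (ranking 84≤84, tuition 18≤30, duration 1≤3).
D4: not dominated.
D5: not dominated (best ranking).
D6: dominated by D4 (ranking 37≤79, tuition 41≤61, duration 1≤4).
D7: dominated by D5 (ranking 11≤73, tuition 14≤31, duration 2≤3).
D8: not dominated.
Pareto-optimal: D1, D4, D5, D8 → 4.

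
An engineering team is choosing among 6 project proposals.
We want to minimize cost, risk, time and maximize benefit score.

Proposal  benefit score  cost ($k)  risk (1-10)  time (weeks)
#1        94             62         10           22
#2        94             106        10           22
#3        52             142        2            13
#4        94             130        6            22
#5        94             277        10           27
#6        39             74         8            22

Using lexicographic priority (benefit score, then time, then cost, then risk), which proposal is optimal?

#1

First maximize benefit score: best is 94, kept {#1, #2, #4, #5}.
Then minimize time: best is 22, kept {#1, #2, #4}.
Then minimize cost: best is 62, kept {#1}.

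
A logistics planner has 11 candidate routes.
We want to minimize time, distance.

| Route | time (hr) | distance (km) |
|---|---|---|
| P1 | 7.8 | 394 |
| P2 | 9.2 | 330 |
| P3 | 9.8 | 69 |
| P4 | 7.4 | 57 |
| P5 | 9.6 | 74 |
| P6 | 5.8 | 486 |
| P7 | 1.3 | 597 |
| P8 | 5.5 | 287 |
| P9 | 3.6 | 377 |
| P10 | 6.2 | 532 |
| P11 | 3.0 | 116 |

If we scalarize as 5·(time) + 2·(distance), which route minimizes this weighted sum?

P1: 5·7.8 + 2·394 = 827.0
P2: 5·9.2 + 2·330 = 706.0
P3: 5·9.8 + 2·69 = 187.0
P4: 5·7.4 + 2·57 = 151.0
P5: 5·9.6 + 2·74 = 196.0
P6: 5·5.8 + 2·486 = 1001.0
P7: 5·1.3 + 2·597 = 1200.5
P8: 5·5.5 + 2·287 = 601.5
P9: 5·3.6 + 2·377 = 772.0
P10: 5·6.2 + 2·532 = 1095.0
P11: 5·3.0 + 2·116 = 247.0
Lowest: P4 at 151.0.

P4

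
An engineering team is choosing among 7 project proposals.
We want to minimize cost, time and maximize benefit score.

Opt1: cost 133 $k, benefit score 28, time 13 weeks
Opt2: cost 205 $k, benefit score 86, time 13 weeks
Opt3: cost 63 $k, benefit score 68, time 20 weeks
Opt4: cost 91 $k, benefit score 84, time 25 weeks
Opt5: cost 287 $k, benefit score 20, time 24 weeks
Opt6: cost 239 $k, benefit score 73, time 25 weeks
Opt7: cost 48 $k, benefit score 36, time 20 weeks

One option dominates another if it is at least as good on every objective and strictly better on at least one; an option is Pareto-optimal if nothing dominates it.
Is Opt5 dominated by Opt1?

Yes

Opt1 vs Opt5: cost 133≤287, benefit score 28≥20, time 13≤24 — Opt1 is at least as good on every objective with at least one strict improvement.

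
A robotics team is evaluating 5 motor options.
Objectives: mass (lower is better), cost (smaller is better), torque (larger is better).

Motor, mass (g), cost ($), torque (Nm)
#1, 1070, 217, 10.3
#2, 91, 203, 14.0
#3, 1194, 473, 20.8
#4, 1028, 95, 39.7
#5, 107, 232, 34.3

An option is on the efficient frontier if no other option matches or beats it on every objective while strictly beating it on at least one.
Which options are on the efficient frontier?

#2, #4, #5

#1: dominated by #2 (mass 91≤1070, cost 203≤217, torque 14.0≥10.3).
#2: not dominated (best mass).
#3: dominated by #4 (mass 1028≤1194, cost 95≤473, torque 39.7≥20.8).
#4: not dominated (best cost).
#5: not dominated.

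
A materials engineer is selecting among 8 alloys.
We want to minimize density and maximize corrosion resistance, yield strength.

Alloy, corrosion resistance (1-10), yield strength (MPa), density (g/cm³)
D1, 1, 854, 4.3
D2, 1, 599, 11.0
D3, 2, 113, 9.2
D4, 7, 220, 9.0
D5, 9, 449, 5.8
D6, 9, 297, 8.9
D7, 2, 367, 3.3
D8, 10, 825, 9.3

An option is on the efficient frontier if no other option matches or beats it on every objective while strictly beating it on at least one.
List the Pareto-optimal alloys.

D1: not dominated (best yield strength).
D2: dominated by D1 (corrosion resistance 1≥1, yield strength 854≥599, density 4.3≤11.0).
D3: dominated by D4 (corrosion resistance 7≥2, yield strength 220≥113, density 9.0≤9.2).
D4: dominated by D5 (corrosion resistance 9≥7, yield strength 449≥220, density 5.8≤9.0).
D5: not dominated.
D6: dominated by D5 (corrosion resistance 9≥9, yield strength 449≥297, density 5.8≤8.9).
D7: not dominated (best density).
D8: not dominated (best corrosion resistance).

D1, D5, D7, D8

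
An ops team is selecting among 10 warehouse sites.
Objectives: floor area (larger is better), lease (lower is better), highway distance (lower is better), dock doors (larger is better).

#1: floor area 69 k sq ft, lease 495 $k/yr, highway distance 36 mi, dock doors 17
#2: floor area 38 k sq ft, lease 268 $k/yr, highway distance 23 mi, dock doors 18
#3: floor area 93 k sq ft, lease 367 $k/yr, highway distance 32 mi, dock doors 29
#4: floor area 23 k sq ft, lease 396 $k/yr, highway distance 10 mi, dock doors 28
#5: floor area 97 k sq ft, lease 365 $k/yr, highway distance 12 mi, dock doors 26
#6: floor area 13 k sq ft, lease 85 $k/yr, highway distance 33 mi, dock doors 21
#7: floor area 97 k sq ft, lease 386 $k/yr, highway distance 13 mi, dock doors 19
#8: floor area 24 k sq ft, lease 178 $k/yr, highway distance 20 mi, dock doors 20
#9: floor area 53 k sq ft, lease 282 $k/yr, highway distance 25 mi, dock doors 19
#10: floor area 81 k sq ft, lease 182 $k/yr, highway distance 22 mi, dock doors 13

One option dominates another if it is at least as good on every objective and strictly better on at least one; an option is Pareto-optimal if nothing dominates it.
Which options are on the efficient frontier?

#1: dominated by #3 (floor area 93≥69, lease 367≤495, highway distance 32≤36, dock doors 29≥17).
#2: not dominated.
#3: not dominated (best dock doors).
#4: not dominated (best highway distance).
#5: not dominated.
#6: not dominated (best lease).
#7: dominated by #5 (floor area 97≥97, lease 365≤386, highway distance 12≤13, dock doors 26≥19).
#8: not dominated.
#9: not dominated.
#10: not dominated.

#2, #3, #4, #5, #6, #8, #9, #10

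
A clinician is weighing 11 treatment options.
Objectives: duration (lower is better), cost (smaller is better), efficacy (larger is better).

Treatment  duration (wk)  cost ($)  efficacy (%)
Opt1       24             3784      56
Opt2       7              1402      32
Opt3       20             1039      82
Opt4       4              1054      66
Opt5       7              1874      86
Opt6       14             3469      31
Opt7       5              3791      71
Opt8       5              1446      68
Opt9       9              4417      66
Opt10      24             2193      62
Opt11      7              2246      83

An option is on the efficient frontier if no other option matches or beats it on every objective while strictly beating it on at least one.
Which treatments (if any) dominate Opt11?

Opt5: duration 7≤7, cost 1874≤2246, efficacy 86≥83 — dominates Opt11.
Others (Opt1, Opt2, Opt3, Opt4, Opt6, Opt7, Opt8, Opt9, Opt10) are each worse than Opt11 on at least one objective.

Opt5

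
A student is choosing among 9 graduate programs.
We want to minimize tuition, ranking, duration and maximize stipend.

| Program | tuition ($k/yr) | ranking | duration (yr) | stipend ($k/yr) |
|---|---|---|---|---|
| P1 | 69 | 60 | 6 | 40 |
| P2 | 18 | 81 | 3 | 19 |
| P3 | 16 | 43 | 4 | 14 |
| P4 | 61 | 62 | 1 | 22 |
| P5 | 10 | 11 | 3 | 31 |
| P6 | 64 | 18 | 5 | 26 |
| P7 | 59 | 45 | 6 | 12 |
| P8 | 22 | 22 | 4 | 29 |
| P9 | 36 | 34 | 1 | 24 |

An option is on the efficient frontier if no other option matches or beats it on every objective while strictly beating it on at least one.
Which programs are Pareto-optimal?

P1, P5, P9

P1: not dominated (best stipend).
P2: dominated by P5 (tuition 10≤18, ranking 11≤81, duration 3≤3, stipend 31≥19).
P3: dominated by P5 (tuition 10≤16, ranking 11≤43, duration 3≤4, stipend 31≥14).
P4: dominated by P9 (tuition 36≤61, ranking 34≤62, duration 1≤1, stipend 24≥22).
P5: not dominated (best tuition).
P6: dominated by P5 (tuition 10≤64, ranking 11≤18, duration 3≤5, stipend 31≥26).
P7: dominated by P3 (tuition 16≤59, ranking 43≤45, duration 4≤6, stipend 14≥12).
P8: dominated by P5 (tuition 10≤22, ranking 11≤22, duration 3≤4, stipend 31≥29).
P9: not dominated.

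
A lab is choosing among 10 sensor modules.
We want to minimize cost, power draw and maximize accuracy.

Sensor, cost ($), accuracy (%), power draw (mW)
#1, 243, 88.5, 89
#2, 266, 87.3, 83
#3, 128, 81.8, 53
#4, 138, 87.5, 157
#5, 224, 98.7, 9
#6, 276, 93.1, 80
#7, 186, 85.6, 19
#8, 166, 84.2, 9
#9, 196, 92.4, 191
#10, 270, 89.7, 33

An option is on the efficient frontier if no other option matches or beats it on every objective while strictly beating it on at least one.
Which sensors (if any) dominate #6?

#5

#5: cost 224≤276, accuracy 98.7≥93.1, power draw 9≤80 — dominates #6.
Others (#1, #2, #3, #4, #7, #8, #9, #10) are each worse than #6 on at least one objective.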